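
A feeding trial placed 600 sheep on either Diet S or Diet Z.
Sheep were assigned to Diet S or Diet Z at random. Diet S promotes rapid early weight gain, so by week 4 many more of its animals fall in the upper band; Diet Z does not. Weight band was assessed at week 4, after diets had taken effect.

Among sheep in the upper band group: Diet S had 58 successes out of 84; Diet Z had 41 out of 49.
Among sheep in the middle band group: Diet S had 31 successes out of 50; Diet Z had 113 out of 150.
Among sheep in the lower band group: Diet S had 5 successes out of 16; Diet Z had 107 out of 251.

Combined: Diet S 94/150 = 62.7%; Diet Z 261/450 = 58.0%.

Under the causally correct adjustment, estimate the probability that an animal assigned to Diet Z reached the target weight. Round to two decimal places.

The stratified and pooled comparisons disagree (Diet Z wins within each week-4 weight band; Diet S wins overall), so the answer turns on the causal role of week-4 weight band.
Because the diet influences week-4 weight band, week-4 weight band is a post-treatment mediator, not a confounder. Stratifying on it would bias the estimate; the causal effect is the crude pooled difference.
So P(outcome | do(Diet Z)) is just the pooled rate for Diet Z: 261/450 = 0.580.

0.58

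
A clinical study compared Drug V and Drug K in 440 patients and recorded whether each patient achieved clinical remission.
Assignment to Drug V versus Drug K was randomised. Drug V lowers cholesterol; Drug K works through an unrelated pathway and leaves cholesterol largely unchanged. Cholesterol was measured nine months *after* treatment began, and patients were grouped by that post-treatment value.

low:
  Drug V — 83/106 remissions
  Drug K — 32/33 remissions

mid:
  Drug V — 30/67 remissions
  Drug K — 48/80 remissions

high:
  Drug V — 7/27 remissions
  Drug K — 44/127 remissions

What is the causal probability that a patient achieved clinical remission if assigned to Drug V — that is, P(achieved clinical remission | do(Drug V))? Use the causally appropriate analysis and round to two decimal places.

Cholesterol is downstream of the drug. One should not condition on a consequence of treatment, so the overall rates are the right comparison.
So P(outcome | do(Drug V)) is just the pooled rate for Drug V: 120/200 = 0.600.

0.60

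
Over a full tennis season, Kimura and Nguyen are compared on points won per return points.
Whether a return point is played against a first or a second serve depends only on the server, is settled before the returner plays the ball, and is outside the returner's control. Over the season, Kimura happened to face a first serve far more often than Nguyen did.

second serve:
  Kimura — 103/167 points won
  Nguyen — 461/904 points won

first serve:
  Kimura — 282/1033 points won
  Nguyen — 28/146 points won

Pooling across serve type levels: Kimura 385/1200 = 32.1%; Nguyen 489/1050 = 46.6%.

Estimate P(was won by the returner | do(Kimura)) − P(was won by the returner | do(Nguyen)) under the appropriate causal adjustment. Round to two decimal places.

+0.09

Serve type satisfies the back-door criterion: it is not a descendant of the player, and it blocks the spurious path from player to outcome. Adjusting for it (i.e., using the within-serve type rates) gives the causal effect.
Adjusting over the population distribution of serve type: 0.476·(0.617−0.510) + 0.524·(0.273−0.192) = +0.093.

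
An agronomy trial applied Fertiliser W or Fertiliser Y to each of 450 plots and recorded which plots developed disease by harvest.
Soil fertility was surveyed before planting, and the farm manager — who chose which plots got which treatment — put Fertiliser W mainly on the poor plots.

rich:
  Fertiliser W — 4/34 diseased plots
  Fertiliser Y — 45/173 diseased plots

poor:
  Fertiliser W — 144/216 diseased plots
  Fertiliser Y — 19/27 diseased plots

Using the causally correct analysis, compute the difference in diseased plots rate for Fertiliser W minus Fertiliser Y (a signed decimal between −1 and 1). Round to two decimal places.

-0.09

Since soil fertility is a pre-existing factor (not a product of the fertiliser) and it affects the outcome on its own, it is a confounder. The stratified rates, not the pooled rate, identify the causal effect.
Adjusting over the population distribution of soil fertility: 0.460·(0.118−0.260) + 0.540·(0.667−0.704) = -0.086.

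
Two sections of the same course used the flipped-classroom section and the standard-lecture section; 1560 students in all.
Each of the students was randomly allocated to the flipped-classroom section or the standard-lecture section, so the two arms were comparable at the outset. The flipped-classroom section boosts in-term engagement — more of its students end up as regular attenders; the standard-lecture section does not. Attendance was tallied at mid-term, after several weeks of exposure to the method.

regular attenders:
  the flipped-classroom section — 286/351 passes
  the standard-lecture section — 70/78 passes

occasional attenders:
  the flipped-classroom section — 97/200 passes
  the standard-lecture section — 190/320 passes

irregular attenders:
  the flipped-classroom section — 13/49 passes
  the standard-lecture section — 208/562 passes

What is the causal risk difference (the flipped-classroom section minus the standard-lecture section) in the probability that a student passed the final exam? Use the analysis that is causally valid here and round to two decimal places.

+0.17

Within every mid-term attendance level the standard-lecture section has the higher rate, yet pooled the flipped-classroom section does — Simpson's reversal.
Mid-term attendance lies on the pathway teaching method → mid-term attendance → outcome, so adjusting for it blocks the indirect effect. For the total causal effect of teaching method, use the unadjusted pooled rates.
The causal difference is the pooled difference: 0.660 − 0.487 = +0.172.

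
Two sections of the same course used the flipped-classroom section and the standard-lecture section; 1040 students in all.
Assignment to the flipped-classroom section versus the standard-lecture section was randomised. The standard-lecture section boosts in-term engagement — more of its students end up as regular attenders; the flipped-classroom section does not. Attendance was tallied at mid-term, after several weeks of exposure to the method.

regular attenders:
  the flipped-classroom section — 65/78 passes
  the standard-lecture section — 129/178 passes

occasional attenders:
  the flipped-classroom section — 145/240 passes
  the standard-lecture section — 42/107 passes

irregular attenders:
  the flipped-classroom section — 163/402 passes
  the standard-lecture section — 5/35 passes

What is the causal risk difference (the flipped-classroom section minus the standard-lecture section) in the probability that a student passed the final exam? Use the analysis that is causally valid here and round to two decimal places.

-0.03

Stratifying would compare teaching methods among students the teaching methods themselves sorted into mid-term attendance groups — a form of selection on an intermediate. The unconditioned pooled rates give the total causal effect.
The causal difference is the pooled difference: 0.518 − 0.550 = -0.032.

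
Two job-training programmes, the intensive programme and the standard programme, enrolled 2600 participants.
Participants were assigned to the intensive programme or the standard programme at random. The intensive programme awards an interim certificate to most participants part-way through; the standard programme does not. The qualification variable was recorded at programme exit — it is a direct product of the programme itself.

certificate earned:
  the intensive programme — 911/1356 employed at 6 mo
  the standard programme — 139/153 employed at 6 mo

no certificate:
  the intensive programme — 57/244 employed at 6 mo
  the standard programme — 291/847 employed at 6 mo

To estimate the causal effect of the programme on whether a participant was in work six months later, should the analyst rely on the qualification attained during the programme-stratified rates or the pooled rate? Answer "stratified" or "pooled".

The distribution of qualification attained during the programme is itself part of what the programme does — it is an intermediate outcome. Holding it fixed would remove that part of the effect; the total effect is the pooled difference.
Pooled: the intensive programme 60.5% vs the standard programme 43.0%; the intensive programme is higher overall.

pooled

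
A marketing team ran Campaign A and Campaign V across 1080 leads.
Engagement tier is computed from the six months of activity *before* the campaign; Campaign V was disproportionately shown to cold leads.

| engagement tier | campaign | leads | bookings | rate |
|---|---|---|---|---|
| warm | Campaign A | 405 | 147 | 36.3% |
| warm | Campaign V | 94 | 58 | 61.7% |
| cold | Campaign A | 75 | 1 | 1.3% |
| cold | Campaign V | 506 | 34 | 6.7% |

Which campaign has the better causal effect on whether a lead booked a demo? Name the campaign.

Campaign V

The stratified and pooled comparisons disagree (Campaign V wins within each engagement tier; Campaign A wins overall), so the answer turns on the causal role of engagement tier.
The imbalance in engagement tier arose from how leads were allocated, not from anything the campaign did; and engagement tier independently affects the outcome. The pooled gap is confounded — condition on engagement tier.
Within each level — warm: 36.3% vs 61.7%; cold: 1.3% vs 6.7% — Campaign V is higher every time.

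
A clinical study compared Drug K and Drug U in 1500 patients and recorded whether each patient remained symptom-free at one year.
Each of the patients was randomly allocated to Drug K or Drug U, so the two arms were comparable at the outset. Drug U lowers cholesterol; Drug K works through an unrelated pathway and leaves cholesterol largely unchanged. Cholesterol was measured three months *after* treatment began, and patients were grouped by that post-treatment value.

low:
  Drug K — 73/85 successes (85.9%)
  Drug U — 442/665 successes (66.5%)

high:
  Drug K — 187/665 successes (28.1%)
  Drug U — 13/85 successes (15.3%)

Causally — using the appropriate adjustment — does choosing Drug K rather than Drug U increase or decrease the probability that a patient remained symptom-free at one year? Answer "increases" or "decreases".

decreases

Cholesterol here is a post-treatment variable shaped by the drug; conditioning on it would introduce bias rather than remove it. The overall comparison is the causal one.
Pooled: Drug K 34.7% vs Drug U 60.7%; Drug U is higher overall.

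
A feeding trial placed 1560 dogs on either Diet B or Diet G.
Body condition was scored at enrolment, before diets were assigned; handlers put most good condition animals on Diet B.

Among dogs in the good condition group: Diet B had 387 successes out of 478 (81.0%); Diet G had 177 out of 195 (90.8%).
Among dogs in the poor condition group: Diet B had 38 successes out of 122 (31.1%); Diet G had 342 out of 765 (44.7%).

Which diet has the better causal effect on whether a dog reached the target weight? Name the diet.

Starting body condition is set before the diet has any effect — it is not caused by the diet — and it independently drives the outcome. That makes it a confounder, so the causal comparison is within starting body condition levels.
Within each level — good condition: 81.0% vs 90.8%; poor condition: 31.1% vs 44.7% — Diet G is higher every time.

Diet G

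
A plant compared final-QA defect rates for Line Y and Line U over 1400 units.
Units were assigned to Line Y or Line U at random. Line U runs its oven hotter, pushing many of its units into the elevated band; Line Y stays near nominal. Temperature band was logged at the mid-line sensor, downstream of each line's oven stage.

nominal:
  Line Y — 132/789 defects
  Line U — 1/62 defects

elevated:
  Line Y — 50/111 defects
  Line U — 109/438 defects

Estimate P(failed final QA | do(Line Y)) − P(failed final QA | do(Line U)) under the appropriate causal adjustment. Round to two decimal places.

The stratified and pooled comparisons disagree (Line U wins within each in-process temperature band; Line Y wins overall), so the answer turns on the causal role of in-process temperature band.
In-process temperature band here is a post-treatment variable shaped by the line; conditioning on it would introduce bias rather than remove it. The overall comparison is the causal one.
The causal difference is the pooled difference: 0.202 − 0.220 = -0.018.

-0.02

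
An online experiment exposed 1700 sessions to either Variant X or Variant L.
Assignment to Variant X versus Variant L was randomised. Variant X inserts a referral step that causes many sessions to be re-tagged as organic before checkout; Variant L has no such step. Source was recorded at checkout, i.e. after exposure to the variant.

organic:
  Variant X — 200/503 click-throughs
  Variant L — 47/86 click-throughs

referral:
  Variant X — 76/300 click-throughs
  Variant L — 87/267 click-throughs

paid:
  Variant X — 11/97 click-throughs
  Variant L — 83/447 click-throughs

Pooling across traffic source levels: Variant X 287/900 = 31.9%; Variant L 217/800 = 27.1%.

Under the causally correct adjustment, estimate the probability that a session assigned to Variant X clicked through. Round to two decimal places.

The stratified and pooled comparisons disagree (Variant L wins within each traffic source; Variant X wins overall), so the answer turns on the causal role of traffic source.
Traffic source is downstream of the variant. One should not condition on a consequence of treatment, so the overall rates are the right comparison.
So P(outcome | do(Variant X)) is just the pooled rate for Variant X: 287/900 = 0.319.

0.32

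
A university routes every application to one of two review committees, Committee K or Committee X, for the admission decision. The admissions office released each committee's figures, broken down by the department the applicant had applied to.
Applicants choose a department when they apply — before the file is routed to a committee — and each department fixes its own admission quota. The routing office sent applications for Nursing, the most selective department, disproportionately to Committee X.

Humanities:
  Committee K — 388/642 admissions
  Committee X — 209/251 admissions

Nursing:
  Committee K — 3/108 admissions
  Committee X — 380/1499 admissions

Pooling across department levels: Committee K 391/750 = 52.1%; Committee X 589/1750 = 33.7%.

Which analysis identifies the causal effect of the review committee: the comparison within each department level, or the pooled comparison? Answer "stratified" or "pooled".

The stratified and pooled comparisons disagree (Committee X wins within each department; Committee K wins overall), so the answer turns on the causal role of department.
Department satisfies the back-door criterion: it is not a descendant of the review committee, and it blocks the spurious path from review committee to outcome. Adjusting for it (i.e., using the within-department rates) gives the causal effect.
Within each level — Humanities: 60.4% vs 83.3%; Nursing: 2.8% vs 25.4% — Committee X is higher every time.

stratified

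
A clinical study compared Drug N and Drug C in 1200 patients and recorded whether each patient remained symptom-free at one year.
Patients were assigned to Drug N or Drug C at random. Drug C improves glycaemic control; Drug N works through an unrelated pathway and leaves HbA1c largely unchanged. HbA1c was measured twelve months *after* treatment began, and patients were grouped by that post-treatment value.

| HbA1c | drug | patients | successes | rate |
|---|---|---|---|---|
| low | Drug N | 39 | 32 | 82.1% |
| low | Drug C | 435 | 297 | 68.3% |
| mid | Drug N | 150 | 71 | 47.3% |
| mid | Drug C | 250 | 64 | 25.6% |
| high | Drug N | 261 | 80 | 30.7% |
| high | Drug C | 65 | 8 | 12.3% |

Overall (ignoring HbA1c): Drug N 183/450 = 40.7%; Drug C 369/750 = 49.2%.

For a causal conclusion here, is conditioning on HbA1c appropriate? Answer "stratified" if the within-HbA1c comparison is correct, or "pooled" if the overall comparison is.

The HbA1c-specific comparison favours Drug N throughout, but the pooled figures favour Drug C. The question is whether to condition on HbA1c.
HbA1c is downstream of the drug. One should not condition on a consequence of treatment, so the overall rates are the right comparison.
Pooled: Drug N 40.7% vs Drug C 49.2%; Drug C is higher overall.

pooled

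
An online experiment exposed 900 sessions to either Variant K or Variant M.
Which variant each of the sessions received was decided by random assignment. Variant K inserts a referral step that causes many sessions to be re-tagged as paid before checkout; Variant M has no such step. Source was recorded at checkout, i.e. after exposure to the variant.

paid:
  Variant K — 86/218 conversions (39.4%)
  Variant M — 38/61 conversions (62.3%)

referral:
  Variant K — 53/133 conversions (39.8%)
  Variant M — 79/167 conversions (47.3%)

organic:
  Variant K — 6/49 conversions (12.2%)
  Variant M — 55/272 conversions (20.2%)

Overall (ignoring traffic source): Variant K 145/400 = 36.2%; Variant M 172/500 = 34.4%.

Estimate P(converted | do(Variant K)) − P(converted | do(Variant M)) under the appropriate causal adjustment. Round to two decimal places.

Traffic source is recorded after the variant and is itself shifted by it — it sits on the causal path from variant to outcome. Conditioning on a mediator would strip out part of the effect we want; the pooled comparison gives the total causal effect.
The causal difference is the pooled difference: 0.362 − 0.344 = +0.018.

+0.02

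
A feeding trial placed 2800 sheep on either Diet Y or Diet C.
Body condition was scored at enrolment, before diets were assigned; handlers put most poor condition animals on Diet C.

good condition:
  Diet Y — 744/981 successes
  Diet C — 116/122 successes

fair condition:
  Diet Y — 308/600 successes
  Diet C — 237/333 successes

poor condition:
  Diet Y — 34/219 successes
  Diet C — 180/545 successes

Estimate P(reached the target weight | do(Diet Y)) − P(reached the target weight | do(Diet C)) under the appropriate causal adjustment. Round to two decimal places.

-0.19

The stratified and pooled comparisons disagree (Diet C wins within each starting body condition; Diet Y wins overall), so the answer turns on the causal role of starting body condition.
Nothing the diet does changes starting body condition; the imbalance is an allocation artefact. With starting body condition also predicting the outcome, the pooled figure is confounded, and the within-stratum comparison is the causal one.
Adjusting over the population distribution of starting body condition: 0.394·(0.758−0.951) + 0.333·(0.513−0.712) + 0.273·(0.155−0.330) = -0.190.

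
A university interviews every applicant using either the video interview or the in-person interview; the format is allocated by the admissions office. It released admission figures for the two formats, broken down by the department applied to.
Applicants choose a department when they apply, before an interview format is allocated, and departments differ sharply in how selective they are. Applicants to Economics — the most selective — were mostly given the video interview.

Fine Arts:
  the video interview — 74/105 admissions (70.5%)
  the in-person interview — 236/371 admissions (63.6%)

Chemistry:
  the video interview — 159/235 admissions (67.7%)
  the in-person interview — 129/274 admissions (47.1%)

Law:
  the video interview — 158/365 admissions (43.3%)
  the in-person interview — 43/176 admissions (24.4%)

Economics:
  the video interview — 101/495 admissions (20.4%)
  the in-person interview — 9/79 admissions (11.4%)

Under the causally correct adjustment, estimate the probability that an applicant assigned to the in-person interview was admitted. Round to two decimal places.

the video interview is higher inside every department stratum but the in-person interview is higher in aggregate. Whether to stratify depends on how department relates to the interview format.
Department is set before the interview format has any effect — it is not caused by the interview format — and it independently drives the outcome. That makes it a confounder, so the causal comparison is within department levels.
Standardising the in-person interview to the population department mix: 0.227·236/371 + 0.242·129/274 + 0.258·43/176 + 0.273·9/79 = 0.352.

0.35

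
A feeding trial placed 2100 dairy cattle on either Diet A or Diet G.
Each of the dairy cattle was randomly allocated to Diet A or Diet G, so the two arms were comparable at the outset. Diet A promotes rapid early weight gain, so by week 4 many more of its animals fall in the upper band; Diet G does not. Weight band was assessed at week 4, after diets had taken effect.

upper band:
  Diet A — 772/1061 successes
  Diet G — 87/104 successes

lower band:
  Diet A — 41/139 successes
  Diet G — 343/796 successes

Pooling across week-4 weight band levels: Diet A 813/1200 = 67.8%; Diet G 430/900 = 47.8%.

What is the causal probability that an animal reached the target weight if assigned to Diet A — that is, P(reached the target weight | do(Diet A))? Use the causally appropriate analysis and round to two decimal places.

0.68

The stratified and pooled comparisons disagree (Diet G wins within each week-4 weight band; Diet A wins overall), so the answer turns on the causal role of week-4 weight band.
Week-4 weight band here is a post-treatment variable shaped by the diet; conditioning on it would introduce bias rather than remove it. The overall comparison is the causal one.
So P(outcome | do(Diet A)) is just the pooled rate for Diet A: 813/1200 = 0.677.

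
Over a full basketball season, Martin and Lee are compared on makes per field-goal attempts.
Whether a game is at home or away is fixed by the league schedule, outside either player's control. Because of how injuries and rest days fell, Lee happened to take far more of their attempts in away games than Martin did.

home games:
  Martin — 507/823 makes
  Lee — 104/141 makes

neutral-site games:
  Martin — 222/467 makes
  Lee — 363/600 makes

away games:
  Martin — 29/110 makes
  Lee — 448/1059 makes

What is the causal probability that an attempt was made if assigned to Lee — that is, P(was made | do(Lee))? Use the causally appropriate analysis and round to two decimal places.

The imbalance in game venue arose from how field-goal attempts were allocated, not from anything the player did; and game venue independently affects the outcome. The pooled gap is confounded — condition on game venue.
Standardising Lee to the population game venue mix: 0.301·104/141 + 0.333·363/600 + 0.365·448/1059 = 0.578.

0.58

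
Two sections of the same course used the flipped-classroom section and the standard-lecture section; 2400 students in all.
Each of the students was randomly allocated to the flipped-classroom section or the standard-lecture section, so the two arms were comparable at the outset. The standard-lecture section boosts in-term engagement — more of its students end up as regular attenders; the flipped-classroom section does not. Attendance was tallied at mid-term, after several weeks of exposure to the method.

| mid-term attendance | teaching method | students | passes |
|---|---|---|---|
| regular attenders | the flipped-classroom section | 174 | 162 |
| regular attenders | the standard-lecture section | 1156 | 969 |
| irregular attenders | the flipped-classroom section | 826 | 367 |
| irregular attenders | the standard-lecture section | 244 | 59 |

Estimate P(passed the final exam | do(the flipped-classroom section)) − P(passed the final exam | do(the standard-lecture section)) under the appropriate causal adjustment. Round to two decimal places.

Within every mid-term attendance level the flipped-classroom section has the higher rate, yet pooled the standard-lecture section does — Simpson's reversal.
Mid-term attendance is downstream of the teaching method. One should not condition on a consequence of treatment, so the overall rates are the right comparison.
The causal difference is the pooled difference: 0.529 − 0.734 = -0.205.

-0.21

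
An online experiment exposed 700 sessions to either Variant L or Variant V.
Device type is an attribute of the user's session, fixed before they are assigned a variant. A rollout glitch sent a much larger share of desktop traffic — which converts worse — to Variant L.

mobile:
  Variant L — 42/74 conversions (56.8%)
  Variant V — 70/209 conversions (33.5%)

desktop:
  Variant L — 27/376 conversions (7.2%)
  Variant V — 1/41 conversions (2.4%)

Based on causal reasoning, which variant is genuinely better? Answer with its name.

Since device type is a pre-existing factor (not a product of the variant) and it affects the outcome on its own, it is a confounder. The stratified rates, not the pooled rate, identify the causal effect.
Within each level — mobile: 56.8% vs 33.5%; desktop: 7.2% vs 2.4% — Variant L is higher every time.

Variant L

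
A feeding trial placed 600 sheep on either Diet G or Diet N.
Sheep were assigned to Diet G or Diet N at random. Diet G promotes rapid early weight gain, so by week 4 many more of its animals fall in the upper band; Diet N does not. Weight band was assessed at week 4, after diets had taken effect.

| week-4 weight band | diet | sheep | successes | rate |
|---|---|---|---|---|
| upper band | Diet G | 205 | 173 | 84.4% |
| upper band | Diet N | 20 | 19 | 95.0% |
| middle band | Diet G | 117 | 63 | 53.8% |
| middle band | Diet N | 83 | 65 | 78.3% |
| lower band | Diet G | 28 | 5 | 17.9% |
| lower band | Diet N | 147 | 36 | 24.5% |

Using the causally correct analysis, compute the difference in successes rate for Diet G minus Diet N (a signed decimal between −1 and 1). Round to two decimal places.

Diet N is higher inside every week-4 weight band stratum but Diet G is higher in aggregate. Whether to stratify depends on how week-4 weight band relates to the diet.
The distribution of week-4 weight band is itself part of what the diet does — it is an intermediate outcome. Holding it fixed would remove that part of the effect; the total effect is the pooled difference.
The causal difference is the pooled difference: 0.689 − 0.480 = +0.209.

+0.21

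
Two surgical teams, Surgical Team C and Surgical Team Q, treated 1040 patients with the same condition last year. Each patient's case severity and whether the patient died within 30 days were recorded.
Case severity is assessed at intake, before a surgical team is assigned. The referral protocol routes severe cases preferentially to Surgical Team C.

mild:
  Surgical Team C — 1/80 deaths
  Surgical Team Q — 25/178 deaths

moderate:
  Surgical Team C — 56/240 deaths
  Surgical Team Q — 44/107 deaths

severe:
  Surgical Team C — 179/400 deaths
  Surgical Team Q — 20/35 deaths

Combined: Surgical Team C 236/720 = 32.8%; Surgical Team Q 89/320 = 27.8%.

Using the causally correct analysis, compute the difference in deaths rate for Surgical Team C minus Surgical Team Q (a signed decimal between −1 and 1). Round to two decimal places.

-0.14

The imbalance in case severity arose from how patients were allocated, not from anything the surgical team did; and case severity independently affects the outcome. The pooled gap is confounded — condition on case severity.
Adjusting over the population distribution of case severity: 0.248·(0.013−0.140) + 0.334·(0.233−0.411) + 0.418·(0.448−0.571) = -0.143.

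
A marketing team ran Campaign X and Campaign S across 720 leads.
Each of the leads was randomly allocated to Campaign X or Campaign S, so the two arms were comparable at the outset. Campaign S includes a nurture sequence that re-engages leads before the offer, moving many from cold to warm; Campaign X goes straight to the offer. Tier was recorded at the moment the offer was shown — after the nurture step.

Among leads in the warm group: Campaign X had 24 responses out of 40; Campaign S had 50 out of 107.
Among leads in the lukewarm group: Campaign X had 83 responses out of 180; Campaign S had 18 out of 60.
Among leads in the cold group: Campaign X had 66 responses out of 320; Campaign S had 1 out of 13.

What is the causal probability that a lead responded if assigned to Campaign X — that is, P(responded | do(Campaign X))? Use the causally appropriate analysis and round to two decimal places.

0.32

The distribution of engagement tier is itself part of what the campaign does — it is an intermediate outcome. Holding it fixed would remove that part of the effect; the total effect is the pooled difference.
So P(outcome | do(Campaign X)) is just the pooled rate for Campaign X: 173/540 = 0.320.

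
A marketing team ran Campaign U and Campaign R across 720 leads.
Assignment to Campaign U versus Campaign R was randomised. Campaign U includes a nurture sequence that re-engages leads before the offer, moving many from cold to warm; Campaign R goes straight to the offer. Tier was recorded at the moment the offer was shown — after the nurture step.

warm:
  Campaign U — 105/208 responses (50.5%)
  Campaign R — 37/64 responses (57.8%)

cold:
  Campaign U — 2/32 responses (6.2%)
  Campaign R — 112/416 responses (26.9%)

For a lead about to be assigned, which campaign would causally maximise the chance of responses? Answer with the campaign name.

Campaign U

Within every engagement tier level Campaign R has the higher rate, yet pooled Campaign U does — Simpson's reversal.
Engagement tier lies on the pathway campaign → engagement tier → outcome, so adjusting for it blocks the indirect effect. For the total causal effect of campaign, use the unadjusted pooled rates.
Pooled: Campaign U 44.6% vs Campaign R 31.0%; Campaign U is higher overall.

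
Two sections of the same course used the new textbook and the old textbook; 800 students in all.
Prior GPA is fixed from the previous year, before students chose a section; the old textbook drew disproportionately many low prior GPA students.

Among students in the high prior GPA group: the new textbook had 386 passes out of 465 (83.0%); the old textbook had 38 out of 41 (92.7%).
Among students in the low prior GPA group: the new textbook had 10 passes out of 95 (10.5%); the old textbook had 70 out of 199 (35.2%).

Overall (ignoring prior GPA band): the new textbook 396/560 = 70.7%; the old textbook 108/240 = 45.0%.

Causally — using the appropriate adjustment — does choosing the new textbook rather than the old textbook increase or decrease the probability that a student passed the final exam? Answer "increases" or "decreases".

Within every prior GPA band level the old textbook has the higher rate, yet pooled the new textbook does — Simpson's reversal.
Since prior GPA band is a pre-existing factor (not a product of the teaching method) and it affects the outcome on its own, it is a confounder. The stratified rates, not the pooled rate, identify the causal effect.
Within each level — high prior GPA: 83.0% vs 92.7%; low prior GPA: 10.5% vs 35.2% — the old textbook is higher every time.

decreases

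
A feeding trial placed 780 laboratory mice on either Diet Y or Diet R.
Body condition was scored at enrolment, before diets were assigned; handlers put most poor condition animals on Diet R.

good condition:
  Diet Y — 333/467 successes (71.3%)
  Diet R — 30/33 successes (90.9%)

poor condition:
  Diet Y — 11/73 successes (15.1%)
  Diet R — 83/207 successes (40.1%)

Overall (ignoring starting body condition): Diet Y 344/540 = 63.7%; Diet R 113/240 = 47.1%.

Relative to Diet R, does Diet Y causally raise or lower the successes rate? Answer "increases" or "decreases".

The starting body condition-specific comparison favours Diet R throughout, but the pooled figures favour Diet Y. The question is whether to condition on starting body condition.
Since starting body condition is a pre-existing factor (not a product of the diet) and it affects the outcome on its own, it is a confounder. The stratified rates, not the pooled rate, identify the causal effect.
Within each level — good condition: 71.3% vs 90.9%; poor condition: 15.1% vs 40.1% — Diet R is higher every time.

decreases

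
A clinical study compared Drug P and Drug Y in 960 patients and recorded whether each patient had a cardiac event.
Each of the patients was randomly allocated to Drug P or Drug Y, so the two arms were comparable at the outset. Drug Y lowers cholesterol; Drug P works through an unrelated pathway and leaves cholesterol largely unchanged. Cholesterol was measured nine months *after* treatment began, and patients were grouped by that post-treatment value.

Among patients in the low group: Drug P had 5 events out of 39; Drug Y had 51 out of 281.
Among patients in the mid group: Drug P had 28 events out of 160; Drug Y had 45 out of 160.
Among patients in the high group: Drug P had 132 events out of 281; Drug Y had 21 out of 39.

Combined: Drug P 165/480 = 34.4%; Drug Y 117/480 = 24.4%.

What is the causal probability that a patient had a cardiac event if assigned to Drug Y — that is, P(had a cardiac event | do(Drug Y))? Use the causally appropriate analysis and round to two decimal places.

Stratifying would compare drugs among patients the drugs themselves sorted into cholesterol groups — a form of selection on an intermediate. The unconditioned pooled rates give the total causal effect.
So P(outcome | do(Drug Y)) is just the pooled rate for Drug Y: 117/480 = 0.244.

0.24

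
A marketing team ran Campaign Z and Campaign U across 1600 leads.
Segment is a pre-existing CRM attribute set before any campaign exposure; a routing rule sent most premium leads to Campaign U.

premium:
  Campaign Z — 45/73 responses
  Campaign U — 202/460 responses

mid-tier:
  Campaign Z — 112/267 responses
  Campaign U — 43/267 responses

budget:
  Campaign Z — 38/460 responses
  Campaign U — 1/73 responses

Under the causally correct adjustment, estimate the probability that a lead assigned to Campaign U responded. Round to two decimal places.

0.20

Customer segment satisfies the back-door criterion: it is not a descendant of the campaign, and it blocks the spurious path from campaign to outcome. Adjusting for it (i.e., using the within-customer segment rates) gives the causal effect.
Standardising Campaign U to the population customer segment mix: 0.333·202/460 + 0.334·43/267 + 0.333·1/73 = 0.205.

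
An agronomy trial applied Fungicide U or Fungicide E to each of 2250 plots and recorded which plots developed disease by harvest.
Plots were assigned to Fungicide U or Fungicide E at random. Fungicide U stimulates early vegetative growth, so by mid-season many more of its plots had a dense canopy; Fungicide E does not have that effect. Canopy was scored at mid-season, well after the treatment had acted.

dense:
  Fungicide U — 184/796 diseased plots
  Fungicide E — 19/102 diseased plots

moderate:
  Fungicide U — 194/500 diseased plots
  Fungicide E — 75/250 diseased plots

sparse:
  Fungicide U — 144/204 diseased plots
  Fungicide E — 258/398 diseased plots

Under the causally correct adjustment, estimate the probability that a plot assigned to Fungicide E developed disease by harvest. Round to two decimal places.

Mid-season canopy is downstream of the fungicide. One should not condition on a consequence of treatment, so the overall rates are the right comparison.
So P(outcome | do(Fungicide E)) is just the pooled rate for Fungicide E: 352/750 = 0.469.

0.47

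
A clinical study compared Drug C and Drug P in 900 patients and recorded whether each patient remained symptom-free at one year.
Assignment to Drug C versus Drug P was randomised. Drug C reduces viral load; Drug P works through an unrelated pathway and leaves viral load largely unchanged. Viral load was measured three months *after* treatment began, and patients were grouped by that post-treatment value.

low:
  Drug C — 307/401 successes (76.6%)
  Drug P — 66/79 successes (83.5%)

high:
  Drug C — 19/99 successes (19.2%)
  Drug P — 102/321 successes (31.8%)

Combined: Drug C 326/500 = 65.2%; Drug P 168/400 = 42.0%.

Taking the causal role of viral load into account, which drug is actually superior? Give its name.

Drug C

Within every viral load level Drug P has the higher rate, yet pooled Drug C does — Simpson's reversal.
Because the drug influences viral load, viral load is a post-treatment mediator, not a confounder. Stratifying on it would bias the estimate; the causal effect is the crude pooled difference.
Pooled: Drug C 65.2% vs Drug P 42.0%; Drug C is higher overall.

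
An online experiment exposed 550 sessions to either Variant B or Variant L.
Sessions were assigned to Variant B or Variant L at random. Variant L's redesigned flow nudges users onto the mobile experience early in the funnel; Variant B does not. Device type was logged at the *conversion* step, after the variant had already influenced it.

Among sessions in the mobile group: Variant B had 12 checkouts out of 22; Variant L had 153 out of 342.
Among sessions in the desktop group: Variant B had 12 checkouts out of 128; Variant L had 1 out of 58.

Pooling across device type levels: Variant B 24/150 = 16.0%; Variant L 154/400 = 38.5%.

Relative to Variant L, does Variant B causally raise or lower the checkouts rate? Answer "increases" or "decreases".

decreases

The device type-specific comparison favours Variant B throughout, but the pooled figures favour Variant L. The question is whether to condition on device type.
Device type here is a post-treatment variable shaped by the variant; conditioning on it would introduce bias rather than remove it. The overall comparison is the causal one.
Pooled: Variant B 16.0% vs Variant L 38.5%; Variant L is higher overall.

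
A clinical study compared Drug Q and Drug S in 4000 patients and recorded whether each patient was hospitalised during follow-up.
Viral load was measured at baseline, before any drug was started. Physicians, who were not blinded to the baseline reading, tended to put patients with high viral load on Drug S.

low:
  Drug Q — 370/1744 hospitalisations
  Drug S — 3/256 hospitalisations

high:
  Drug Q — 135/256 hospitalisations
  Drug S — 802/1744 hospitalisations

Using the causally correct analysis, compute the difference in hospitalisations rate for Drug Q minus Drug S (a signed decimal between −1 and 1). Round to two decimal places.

The stratified and pooled comparisons disagree (Drug S wins within each viral load; Drug Q wins overall), so the answer turns on the causal role of viral load.
Nothing the drug does changes viral load; the imbalance is an allocation artefact. With viral load also predicting the outcome, the pooled figure is confounded, and the within-stratum comparison is the causal one.
Adjusting over the population distribution of viral load: 0.500·(0.212−0.012) + 0.500·(0.527−0.460) = +0.134.

+0.13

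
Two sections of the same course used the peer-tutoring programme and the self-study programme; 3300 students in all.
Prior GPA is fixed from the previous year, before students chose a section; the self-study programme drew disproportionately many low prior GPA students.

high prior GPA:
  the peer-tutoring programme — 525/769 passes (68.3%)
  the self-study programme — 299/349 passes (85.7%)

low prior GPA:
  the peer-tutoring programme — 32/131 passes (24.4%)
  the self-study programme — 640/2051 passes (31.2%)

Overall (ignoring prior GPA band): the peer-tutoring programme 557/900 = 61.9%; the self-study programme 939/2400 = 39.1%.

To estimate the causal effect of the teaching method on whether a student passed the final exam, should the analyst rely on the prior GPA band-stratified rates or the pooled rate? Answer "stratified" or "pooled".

stratified

Within every prior GPA band level the self-study programme has the higher rate, yet pooled the peer-tutoring programme does — Simpson's reversal.
Prior GPA band is set before the teaching method has any effect — it is not caused by the teaching method — and it independently drives the outcome. That makes it a confounder, so the causal comparison is within prior GPA band levels.
Within each level — high prior GPA: 68.3% vs 85.7%; low prior GPA: 24.4% vs 31.2% — the self-study programme is higher every time.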